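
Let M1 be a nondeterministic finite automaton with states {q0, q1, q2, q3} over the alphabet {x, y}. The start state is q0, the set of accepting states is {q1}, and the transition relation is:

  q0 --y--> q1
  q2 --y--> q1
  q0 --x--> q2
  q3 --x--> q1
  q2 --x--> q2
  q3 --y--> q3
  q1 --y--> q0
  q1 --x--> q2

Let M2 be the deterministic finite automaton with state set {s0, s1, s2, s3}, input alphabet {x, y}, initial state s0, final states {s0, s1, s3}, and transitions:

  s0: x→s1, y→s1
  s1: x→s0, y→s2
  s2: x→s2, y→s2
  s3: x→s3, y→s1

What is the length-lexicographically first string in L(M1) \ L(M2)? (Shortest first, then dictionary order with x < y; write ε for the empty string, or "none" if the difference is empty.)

The string xy is accepted by M1 but not by M2.
No shorter string lies in the difference, and xy is the lexicographically first length-2 string in L(M1) \ L(M2).

xy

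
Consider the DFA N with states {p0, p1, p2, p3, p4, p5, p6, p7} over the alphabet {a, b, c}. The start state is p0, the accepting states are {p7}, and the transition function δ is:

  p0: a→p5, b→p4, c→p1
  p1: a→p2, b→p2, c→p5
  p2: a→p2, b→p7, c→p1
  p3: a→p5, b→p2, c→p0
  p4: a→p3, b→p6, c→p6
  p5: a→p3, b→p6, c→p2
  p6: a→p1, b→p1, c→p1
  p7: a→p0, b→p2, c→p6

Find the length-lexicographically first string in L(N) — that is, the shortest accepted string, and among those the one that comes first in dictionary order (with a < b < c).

A breadth-first search from p0 reaches an accepting state first via the path p0 → p5 → p2 → p7 on input acb.
No string of length < 3 is accepted (BFS exhausts all shorter strings without reaching an accepting state), and acb is the lexicographically least accepting string of length 3.

acb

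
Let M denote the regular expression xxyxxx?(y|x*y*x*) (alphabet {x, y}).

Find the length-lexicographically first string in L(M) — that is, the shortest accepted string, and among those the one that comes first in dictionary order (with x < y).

xxyxx

By inspection of the expression, no string of length less than 5 matches, and xxyxx is the lexicographically first match of length 5.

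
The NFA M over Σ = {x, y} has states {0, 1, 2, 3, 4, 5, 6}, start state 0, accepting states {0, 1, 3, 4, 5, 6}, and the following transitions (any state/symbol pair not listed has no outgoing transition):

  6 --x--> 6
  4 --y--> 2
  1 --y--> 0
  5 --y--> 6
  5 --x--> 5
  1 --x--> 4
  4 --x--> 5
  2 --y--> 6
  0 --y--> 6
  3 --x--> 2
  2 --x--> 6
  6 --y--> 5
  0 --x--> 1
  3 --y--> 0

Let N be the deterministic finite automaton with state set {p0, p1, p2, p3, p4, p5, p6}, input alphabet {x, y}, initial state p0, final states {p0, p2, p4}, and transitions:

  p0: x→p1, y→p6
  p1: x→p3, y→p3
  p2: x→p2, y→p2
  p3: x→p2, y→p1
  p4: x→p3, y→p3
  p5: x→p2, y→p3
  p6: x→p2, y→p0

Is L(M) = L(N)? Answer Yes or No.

The string x is accepted by M but rejected by N.
So L(M) ≠ L(N).

No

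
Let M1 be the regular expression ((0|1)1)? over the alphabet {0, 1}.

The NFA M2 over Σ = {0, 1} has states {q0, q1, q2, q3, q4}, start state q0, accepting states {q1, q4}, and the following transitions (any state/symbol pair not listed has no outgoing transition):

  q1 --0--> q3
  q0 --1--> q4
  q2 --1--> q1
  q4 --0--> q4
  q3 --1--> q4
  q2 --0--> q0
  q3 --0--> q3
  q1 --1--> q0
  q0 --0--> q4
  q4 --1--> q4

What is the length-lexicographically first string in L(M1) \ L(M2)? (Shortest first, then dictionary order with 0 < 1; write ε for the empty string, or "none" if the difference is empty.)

The empty string ε is accepted by M1 but not by M2.
Since ε is the unique shortest string, it is the required witness.

ε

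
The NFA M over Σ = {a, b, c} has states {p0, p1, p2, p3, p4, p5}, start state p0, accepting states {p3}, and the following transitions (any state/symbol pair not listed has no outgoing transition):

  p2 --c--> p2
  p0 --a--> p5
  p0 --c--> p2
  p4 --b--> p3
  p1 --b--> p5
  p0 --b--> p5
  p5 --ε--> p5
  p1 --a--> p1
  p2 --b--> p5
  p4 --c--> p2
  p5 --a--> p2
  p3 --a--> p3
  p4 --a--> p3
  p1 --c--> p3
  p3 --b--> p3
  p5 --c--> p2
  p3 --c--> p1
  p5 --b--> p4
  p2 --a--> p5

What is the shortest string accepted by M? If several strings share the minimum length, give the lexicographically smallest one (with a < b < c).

aba

A breadth-first search from p0 reaches an accepting state first via the path p0 → p5 → p4 → p3 on input aba.
No string of length < 3 is accepted (BFS exhausts all shorter strings without reaching an accepting state), and aba is the lexicographically least accepting string of length 3.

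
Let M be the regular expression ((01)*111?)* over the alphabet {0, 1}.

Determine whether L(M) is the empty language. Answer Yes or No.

The empty string ε matches the expression, so it belongs to L(M).
Since L(M) contains at least one string, it is not empty.

No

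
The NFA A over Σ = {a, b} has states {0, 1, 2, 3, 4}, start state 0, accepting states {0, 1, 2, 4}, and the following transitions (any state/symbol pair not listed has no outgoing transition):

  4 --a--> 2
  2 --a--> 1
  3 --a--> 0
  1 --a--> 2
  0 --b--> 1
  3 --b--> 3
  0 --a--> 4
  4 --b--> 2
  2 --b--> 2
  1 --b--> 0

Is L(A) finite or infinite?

infinite

State 0 is reachable from the start and can reach an accepting state, and it lies on the cycle 0 → 1 → 0.
Traversing that cycle any number of times yields accepted strings of unbounded length, so the language is infinite.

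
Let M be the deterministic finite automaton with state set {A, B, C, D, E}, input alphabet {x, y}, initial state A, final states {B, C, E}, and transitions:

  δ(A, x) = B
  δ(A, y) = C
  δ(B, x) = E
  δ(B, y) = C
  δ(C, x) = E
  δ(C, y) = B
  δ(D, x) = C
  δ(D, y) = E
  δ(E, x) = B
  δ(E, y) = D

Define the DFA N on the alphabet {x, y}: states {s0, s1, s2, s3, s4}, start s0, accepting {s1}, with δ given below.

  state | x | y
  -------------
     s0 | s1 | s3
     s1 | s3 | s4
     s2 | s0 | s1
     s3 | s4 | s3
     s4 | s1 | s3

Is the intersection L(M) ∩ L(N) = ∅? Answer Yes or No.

No

The string x is accepted by both M and N.
Hence L(M) ∩ L(N) ≠ ∅.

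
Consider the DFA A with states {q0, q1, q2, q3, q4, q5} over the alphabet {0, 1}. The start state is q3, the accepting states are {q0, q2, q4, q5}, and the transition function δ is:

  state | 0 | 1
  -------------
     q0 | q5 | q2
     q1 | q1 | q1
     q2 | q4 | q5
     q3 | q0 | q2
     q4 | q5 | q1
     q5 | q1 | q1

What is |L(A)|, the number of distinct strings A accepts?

10

The useful subgraph on states {q0, q2, q3, q4, q5} is acyclic, so L(A) is finite; the longest accepting path visits 5 useful states, giving maximum string length 4.
Counting accepting paths from q3 by length: 2 of length 1, 4 of length 2, 3 of length 3, 1 of length 4. Total 10.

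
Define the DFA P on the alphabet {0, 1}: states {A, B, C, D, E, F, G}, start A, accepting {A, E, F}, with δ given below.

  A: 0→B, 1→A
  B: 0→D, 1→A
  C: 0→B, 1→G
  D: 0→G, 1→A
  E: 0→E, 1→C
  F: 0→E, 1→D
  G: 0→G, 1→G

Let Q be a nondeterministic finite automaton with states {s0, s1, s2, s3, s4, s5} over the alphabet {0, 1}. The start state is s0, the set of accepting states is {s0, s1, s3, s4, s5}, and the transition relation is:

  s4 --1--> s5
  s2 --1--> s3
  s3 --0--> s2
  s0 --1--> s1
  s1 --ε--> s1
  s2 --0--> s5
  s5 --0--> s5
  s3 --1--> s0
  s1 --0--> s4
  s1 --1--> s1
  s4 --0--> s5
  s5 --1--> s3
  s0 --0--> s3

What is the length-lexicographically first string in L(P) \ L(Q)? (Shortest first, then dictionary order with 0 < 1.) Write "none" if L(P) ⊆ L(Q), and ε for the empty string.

none

Exploring the product automaton P × Q from the start pair (A, s0), following both machines on each input symbol, reaches 16 state pairs: (A, s0), (B, s3), (A, s1), (D, s2), (B, s4), (G, s5), (A, s3), (D, s5), (A, s5), (G, s3), (B, s2), (B, s5), (G, s2), (G, s0), (G, s1), (G, s4).
P accepts in {A, E, F} and Q accepts in {s0, s1, s3, s4, s5}. The reachable pairs whose P-component is accepting are (A, s0), (A, s1), (A, s3), (A, s5); in each of them the Q-component is accepting too, so the product for L(P) \ L(Q) (P-component accepting, Q-component rejecting) has no reachable accepting pair and the difference is empty.
So every string accepted by P is also accepted by Q: L(P) \ L(Q) = ∅ and there is no such string.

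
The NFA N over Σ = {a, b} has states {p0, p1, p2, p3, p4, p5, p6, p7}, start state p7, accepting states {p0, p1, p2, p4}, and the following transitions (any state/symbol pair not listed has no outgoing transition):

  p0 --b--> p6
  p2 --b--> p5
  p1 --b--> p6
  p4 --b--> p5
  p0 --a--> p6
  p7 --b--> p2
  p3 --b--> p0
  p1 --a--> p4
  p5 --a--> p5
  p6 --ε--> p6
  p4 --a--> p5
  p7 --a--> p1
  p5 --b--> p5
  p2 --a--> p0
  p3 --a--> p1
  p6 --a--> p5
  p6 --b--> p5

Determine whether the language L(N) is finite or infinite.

finite

The useful states (reachable from p7 and able to reach an accepting state) are {p0, p1, p2, p4, p7}.
Restricted to these states the transition graph has no cycle, so every accepting path has bounded length and L is finite.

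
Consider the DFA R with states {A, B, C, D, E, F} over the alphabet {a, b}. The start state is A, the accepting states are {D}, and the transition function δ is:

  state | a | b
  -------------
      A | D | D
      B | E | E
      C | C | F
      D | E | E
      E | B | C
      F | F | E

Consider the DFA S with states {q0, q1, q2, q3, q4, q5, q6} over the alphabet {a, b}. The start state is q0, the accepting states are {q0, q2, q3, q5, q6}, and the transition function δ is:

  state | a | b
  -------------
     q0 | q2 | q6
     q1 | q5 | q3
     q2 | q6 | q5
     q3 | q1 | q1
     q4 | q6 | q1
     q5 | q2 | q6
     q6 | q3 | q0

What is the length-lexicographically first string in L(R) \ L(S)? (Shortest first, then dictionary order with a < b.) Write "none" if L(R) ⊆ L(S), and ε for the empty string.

none

Exploring the product automaton R × S from the start pair (A, q0), following both machines on each input symbol, reaches 26 state pairs: (A, q0), (D, q2), (D, q6), (E, q6), (E, q5), (E, q3), (E, q0), (B, q3), (C, q0), (B, q2), (C, q6), (B, q1), (C, q1), (E, q1), (C, q2), (F, q6), (C, q3), (F, q0), (C, q5), (F, q3), (B, q5), (F, q5), (F, q1), (F, q2), (E, q2), (B, q6).
R accepts in {D} and S accepts in {q0, q2, q3, q5, q6}. The reachable pairs whose R-component is accepting are (D, q2), (D, q6); in each of them the S-component is accepting too, so the product for L(R) \ L(S) (R-component accepting, S-component rejecting) has no reachable accepting pair and the difference is empty.
So every string accepted by R is also accepted by S: L(R) \ L(S) = ∅ and there is no such string.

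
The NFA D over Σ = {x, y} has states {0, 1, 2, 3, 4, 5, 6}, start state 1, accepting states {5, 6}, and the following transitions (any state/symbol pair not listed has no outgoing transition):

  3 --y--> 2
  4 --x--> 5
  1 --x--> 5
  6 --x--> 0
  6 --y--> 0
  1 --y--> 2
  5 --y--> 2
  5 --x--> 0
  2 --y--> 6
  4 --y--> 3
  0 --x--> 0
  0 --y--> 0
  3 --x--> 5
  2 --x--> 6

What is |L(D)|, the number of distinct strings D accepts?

The useful subgraph on states {1, 2, 5, 6} is acyclic, so L(D) is finite; the longest accepting path visits 4 useful states, giving maximum string length 3.
Counting accepting paths from 1 by length: 1 of length 1, 2 of length 2, 2 of length 3. Total 5.

5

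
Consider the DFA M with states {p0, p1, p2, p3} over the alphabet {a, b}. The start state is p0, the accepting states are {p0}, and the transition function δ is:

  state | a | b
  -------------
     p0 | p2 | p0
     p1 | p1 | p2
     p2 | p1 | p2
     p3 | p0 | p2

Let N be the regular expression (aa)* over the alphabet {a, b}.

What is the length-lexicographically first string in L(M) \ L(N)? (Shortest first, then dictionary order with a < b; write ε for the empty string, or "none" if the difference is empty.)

The string b is accepted by M but not by N.
No shorter string lies in the difference, and b is the lexicographically first length-1 string in L(M) \ L(N).

b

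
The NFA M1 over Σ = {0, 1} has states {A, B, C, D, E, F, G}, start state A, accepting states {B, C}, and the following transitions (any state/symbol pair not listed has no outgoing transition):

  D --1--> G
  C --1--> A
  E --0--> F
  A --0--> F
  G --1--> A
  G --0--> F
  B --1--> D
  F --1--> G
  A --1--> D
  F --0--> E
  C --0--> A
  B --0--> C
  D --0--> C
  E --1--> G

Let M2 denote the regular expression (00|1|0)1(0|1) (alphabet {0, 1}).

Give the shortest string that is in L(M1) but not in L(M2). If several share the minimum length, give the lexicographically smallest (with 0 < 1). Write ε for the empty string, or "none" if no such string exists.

The string 10 is accepted by M1 but not by M2.
No shorter string lies in the difference, and 10 is the lexicographically first length-2 string in L(M1) \ L(M2).

10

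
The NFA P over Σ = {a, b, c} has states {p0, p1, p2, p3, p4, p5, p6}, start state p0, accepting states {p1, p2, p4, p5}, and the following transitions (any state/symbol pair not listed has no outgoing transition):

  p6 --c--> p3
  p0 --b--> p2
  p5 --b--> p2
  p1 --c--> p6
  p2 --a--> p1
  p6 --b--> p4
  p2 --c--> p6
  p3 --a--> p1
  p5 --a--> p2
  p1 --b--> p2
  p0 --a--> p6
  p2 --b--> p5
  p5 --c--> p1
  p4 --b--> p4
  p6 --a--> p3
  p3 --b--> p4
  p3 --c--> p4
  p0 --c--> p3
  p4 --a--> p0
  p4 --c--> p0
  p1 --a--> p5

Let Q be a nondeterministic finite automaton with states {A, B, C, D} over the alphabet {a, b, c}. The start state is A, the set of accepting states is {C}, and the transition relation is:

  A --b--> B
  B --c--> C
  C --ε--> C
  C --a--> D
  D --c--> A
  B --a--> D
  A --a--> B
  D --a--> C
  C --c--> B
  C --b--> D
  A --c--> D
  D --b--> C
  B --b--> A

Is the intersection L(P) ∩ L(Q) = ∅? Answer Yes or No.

No

The string ca is accepted by both P and Q.
Hence L(P) ∩ L(Q) ≠ ∅.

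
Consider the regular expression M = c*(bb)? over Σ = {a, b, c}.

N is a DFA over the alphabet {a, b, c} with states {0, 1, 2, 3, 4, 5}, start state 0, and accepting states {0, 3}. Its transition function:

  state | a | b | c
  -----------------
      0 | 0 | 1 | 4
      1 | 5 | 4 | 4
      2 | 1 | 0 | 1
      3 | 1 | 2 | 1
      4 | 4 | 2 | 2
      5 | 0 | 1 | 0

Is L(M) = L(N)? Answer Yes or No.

No

The string c is accepted by M but rejected by N.
So L(M) ≠ L(N).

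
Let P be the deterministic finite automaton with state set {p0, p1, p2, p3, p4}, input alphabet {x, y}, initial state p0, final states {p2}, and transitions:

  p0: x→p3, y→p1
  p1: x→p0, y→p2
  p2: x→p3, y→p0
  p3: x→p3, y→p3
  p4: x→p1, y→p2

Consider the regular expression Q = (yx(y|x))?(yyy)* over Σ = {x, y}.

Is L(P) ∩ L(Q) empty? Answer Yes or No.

Converting the expression Q to a DFA (subset construction, then merging equivalent states) gives the minimal DFA with states {q0, q1, q2, q3, q4, q5, q6}, start state q0, accepting states {q0, q5} and transitions q0: x→q1, y→q2; q1: x→q1, y→q1; q2: x→q3, y→q4; q3: x→q5, y→q5; q4: x→q1, y→q5; q5: x→q1, y→q6; q6: x→q1, y→q4.
Exploring the product automaton P × Q from the start pair (p0, q0), following both machines on each input symbol, reaches 16 state pairs: (p0, q0), (p3, q1), (p1, q2), (p0, q3), (p2, q4), (p3, q5), (p1, q5), (p0, q5), (p3, q6), (p0, q1), (p2, q6), (p1, q6), (p3, q4), (p1, q1), (p0, q4), (p2, q1).
P accepts in {p2} and Q accepts in {q0, q5}; no reachable pair has both components accepting, so no string drives both machines to acceptance simultaneously and L(P) ∩ L(Q) = ∅.
So no string is accepted by both, and the intersection is empty.

Yes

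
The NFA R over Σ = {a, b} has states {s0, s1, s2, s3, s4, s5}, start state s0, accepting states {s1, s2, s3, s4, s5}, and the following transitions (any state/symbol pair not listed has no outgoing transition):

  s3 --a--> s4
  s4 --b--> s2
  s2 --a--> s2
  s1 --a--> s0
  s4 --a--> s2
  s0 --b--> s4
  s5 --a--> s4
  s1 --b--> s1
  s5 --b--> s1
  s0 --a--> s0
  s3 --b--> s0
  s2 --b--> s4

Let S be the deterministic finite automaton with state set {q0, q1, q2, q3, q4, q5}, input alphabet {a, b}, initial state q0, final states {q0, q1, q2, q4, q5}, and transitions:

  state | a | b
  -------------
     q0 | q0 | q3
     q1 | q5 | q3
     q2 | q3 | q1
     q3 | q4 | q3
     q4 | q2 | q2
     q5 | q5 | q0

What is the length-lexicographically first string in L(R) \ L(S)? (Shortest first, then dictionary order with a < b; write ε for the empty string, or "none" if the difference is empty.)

b

The string b is accepted by R but not by S.
No shorter string lies in the difference, and b is the lexicographically first length-1 string in L(R) \ L(S).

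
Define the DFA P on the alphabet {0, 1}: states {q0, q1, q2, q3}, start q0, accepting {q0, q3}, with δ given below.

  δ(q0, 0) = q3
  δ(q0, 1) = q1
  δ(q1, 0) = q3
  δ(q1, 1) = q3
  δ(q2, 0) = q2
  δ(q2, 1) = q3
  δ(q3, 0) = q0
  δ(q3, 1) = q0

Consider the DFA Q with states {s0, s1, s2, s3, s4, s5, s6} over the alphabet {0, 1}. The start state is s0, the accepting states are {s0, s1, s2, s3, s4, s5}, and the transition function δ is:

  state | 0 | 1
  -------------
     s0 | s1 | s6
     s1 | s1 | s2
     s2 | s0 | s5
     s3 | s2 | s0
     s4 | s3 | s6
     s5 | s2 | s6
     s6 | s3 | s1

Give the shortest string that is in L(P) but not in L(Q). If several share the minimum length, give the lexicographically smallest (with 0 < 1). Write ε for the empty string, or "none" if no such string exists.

0101

The string 0101 is accepted by P but not by Q.
No shorter string lies in the difference, and 0101 is the lexicographically first length-4 string in L(P) \ L(Q).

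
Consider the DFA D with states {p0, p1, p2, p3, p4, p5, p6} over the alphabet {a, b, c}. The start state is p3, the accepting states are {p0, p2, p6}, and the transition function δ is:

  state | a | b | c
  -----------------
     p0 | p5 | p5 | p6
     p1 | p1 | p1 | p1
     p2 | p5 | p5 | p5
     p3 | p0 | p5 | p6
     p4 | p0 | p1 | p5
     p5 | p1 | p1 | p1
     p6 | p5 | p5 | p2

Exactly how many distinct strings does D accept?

5

The useful subgraph on states {p0, p2, p3, p6} is acyclic, so L(D) is finite; the longest accepting path visits 4 useful states, giving maximum string length 3.
Counting accepting paths from p3 by length: 2 of length 1, 2 of length 2, 1 of length 3. Total 5.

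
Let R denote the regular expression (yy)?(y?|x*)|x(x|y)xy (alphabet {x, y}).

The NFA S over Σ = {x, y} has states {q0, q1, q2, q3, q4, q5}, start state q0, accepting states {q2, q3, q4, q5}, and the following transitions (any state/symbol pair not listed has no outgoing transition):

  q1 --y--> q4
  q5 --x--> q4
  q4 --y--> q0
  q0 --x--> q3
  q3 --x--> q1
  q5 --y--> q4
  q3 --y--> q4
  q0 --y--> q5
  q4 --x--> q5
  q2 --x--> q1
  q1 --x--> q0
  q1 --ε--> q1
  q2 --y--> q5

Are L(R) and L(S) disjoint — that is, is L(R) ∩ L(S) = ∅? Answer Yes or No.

The string x is accepted by both R and S.
Hence L(R) ∩ L(S) ≠ ∅.

No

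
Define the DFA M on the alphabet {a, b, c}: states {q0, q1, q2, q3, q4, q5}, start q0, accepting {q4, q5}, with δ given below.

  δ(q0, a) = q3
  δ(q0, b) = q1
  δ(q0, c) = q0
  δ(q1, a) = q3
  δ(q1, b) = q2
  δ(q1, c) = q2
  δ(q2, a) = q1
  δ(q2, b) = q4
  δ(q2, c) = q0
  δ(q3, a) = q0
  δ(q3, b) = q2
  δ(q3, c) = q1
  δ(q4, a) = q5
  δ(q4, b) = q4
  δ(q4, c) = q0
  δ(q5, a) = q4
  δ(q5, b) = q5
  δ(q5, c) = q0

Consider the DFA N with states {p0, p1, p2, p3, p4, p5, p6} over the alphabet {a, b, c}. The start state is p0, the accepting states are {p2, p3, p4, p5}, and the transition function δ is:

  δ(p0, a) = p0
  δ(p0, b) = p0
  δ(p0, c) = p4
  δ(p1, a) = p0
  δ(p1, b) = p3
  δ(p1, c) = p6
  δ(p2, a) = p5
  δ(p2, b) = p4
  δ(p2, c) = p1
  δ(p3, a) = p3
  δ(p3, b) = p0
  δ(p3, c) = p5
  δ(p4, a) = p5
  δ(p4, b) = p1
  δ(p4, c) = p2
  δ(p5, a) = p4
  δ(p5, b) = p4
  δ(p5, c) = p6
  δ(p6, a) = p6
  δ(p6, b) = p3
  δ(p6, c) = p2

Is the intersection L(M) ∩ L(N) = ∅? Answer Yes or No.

The string acbb is accepted by both M and N.
Hence L(M) ∩ L(N) ≠ ∅.

No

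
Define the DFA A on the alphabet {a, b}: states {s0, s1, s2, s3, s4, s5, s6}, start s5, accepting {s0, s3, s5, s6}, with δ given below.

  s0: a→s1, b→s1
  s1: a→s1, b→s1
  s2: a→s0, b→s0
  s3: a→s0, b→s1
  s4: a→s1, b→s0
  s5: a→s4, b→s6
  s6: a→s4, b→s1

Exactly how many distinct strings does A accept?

The useful subgraph on states {s0, s4, s5, s6} is acyclic, so L(A) is finite; the longest accepting path visits 4 useful states, giving maximum string length 3.
Counting accepting paths from s5 by length: 1 of length 0, 1 of length 1, 1 of length 2, 1 of length 3. Total 4.

4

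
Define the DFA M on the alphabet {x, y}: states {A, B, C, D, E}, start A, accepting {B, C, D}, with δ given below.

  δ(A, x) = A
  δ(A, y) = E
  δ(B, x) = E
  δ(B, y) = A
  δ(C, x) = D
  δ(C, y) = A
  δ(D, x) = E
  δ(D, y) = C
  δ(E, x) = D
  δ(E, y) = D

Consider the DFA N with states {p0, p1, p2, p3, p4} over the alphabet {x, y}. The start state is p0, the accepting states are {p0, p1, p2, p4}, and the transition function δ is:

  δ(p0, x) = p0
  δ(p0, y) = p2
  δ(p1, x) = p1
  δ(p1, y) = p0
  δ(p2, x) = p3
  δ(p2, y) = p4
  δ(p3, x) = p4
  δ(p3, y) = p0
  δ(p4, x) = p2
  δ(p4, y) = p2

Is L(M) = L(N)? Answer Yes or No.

The string yx is accepted by M but rejected by N.
So L(M) ≠ L(N).

No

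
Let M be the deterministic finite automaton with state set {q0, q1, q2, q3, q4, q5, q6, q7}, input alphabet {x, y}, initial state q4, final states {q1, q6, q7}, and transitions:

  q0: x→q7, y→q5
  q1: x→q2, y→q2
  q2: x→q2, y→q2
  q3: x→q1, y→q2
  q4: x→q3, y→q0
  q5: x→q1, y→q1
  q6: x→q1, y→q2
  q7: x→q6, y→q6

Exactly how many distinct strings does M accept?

8

The useful subgraph on states {q0, q1, q3, q4, q5, q6, q7} is acyclic, so L(M) is finite; the longest accepting path visits 5 useful states, giving maximum string length 4.
Counting accepting paths from q4 by length: 2 of length 2, 4 of length 3, 2 of length 4. Total 8.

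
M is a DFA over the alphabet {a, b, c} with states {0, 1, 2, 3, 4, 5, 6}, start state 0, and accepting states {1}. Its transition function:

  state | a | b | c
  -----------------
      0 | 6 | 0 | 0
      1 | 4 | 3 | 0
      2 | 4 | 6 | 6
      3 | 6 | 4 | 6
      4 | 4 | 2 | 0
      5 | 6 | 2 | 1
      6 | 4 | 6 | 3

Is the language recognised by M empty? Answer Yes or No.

Yes

The states reachable from the start state are {0, 2, 3, 4, 6}.
None of the accepting states {1} is reachable, so no string is accepted and L(M) = ∅.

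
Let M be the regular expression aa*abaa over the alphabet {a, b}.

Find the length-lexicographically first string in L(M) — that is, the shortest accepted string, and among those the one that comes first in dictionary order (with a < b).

aabaa

By inspection of the expression, no string of length less than 5 matches, and aabaa is the lexicographically first match of length 5.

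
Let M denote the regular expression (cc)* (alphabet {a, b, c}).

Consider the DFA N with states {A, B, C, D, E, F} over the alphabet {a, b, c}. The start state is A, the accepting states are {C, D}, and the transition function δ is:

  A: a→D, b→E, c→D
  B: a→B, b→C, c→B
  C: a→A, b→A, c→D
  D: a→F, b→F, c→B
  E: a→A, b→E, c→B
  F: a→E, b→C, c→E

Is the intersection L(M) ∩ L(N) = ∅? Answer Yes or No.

Yes

Converting the expression M to a DFA (subset construction, then merging equivalent states) gives the minimal DFA with states {m0, m1, m2}, start state m0, accepting states {m0} and transitions m0: a→m1, b→m1, c→m2; m1: a→m1, b→m1, c→m1; m2: a→m1, b→m1, c→m0.
Exploring the product automaton M × N from the start pair (m0, A), following both machines on each input symbol, reaches 10 state pairs: (m0, A), (m1, D), (m1, E), (m2, D), (m1, F), (m1, B), (m1, A), (m0, B), (m1, C), (m2, B).
M accepts in {m0} and N accepts in {C, D}; no reachable pair has both components accepting, so no string drives both machines to acceptance simultaneously and L(M) ∩ L(N) = ∅.
So no string is accepted by both, and the intersection is empty.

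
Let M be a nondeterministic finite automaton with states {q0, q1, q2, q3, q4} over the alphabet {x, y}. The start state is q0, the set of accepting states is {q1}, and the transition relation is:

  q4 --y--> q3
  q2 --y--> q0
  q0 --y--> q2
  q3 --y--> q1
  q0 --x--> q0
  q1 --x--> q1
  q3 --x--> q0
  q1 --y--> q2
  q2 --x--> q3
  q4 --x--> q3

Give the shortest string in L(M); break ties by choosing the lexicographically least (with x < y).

yxy

A breadth-first search from q0 reaches an accepting state first via the path q0 → q2 → q3 → q1 on input yxy.
No string of length < 3 is accepted (BFS exhausts all shorter strings without reaching an accepting state), and yxy is the lexicographically least accepting string of length 3.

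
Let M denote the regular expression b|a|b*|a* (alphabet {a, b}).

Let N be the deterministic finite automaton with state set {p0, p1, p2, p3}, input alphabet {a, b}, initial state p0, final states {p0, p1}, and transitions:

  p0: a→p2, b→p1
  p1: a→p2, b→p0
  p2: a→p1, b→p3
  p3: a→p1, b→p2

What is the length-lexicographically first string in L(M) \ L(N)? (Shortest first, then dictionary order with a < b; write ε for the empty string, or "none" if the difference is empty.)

The string a is accepted by M but not by N.
No shorter string lies in the difference, and a is the lexicographically first length-1 string in L(M) \ L(N).

a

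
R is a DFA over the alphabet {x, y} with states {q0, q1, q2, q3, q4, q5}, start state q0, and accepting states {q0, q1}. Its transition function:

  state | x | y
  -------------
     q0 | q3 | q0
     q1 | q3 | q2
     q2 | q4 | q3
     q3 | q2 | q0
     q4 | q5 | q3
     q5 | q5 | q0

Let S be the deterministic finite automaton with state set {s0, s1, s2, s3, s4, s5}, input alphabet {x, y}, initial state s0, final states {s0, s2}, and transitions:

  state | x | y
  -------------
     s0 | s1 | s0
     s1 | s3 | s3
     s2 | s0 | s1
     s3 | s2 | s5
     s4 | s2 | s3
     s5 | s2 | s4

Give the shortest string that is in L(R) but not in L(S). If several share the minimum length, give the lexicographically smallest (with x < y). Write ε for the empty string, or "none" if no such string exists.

xy

The string xy is accepted by R but not by S.
No shorter string lies in the difference, and xy is the lexicographically first length-2 string in L(R) \ L(S).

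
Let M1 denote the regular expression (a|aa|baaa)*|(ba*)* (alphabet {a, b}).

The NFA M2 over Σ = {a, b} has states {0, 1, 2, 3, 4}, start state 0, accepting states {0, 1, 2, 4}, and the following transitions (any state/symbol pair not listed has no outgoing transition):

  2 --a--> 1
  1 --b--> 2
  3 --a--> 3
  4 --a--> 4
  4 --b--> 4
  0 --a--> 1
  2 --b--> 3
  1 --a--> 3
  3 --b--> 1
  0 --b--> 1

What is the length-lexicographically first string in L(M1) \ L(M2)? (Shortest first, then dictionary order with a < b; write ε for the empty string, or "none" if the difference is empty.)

aa

The string aa is accepted by M1 but not by M2.
No shorter string lies in the difference, and aa is the lexicographically first length-2 string in L(M1) \ L(M2).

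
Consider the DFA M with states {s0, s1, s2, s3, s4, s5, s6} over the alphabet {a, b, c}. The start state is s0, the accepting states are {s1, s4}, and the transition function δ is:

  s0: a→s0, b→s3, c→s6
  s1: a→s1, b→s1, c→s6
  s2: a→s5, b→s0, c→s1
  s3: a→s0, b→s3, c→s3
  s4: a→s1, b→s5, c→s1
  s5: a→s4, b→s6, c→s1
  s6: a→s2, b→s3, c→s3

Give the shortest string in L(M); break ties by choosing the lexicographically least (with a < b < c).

A breadth-first search from s0 reaches an accepting state first via the path s0 → s6 → s2 → s1 on input cac.
No string of length < 3 is accepted (BFS exhausts all shorter strings without reaching an accepting state), and cac is the lexicographically least accepting string of length 3.

cac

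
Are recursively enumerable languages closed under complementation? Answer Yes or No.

If both L and its complement were r.e., running the two recognisers in parallel would decide L, so L would be recursive; but there are r.e. languages that are not recursive (e.g. the halting problem), and their complements are therefore not r.e.

No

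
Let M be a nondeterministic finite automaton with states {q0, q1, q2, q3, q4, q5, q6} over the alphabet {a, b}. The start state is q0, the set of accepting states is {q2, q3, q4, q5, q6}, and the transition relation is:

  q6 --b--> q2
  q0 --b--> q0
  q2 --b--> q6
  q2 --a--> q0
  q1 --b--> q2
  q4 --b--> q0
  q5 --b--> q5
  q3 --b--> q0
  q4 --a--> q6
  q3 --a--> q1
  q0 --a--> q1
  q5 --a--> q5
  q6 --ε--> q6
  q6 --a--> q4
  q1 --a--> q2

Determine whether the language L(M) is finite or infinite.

State q0 is reachable from the start and can reach an accepting state, and it lies on the cycle q0 → q0.
Traversing that cycle any number of times yields accepted strings of unbounded length, so the language is infinite.

infinite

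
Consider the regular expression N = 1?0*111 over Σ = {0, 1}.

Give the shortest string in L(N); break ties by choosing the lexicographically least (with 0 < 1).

111

By inspection of the expression, no string of length less than 3 matches, and 111 is the lexicographically first match of length 3.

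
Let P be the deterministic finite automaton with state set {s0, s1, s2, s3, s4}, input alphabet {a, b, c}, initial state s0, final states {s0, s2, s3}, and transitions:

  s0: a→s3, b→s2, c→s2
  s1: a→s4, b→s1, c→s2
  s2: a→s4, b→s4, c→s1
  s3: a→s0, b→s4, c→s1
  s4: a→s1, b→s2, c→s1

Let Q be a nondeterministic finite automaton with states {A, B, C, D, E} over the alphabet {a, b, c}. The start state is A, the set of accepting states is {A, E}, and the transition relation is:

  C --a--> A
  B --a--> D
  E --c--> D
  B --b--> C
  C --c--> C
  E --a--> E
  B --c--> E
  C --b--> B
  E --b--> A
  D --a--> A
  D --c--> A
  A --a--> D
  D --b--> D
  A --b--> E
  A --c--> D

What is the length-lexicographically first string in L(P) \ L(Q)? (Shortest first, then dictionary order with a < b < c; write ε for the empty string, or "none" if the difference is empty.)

a

The string a is accepted by P but not by Q.
No shorter string lies in the difference, and a is the lexicographically first length-1 string in L(P) \ L(Q).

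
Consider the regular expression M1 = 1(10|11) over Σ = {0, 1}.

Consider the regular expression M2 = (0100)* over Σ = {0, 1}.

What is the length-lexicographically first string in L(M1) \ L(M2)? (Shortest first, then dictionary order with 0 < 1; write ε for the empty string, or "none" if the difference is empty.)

The string 110 is accepted by M1 but not by M2.
No shorter string lies in the difference, and 110 is the lexicographically first length-3 string in L(M1) \ L(M2).

110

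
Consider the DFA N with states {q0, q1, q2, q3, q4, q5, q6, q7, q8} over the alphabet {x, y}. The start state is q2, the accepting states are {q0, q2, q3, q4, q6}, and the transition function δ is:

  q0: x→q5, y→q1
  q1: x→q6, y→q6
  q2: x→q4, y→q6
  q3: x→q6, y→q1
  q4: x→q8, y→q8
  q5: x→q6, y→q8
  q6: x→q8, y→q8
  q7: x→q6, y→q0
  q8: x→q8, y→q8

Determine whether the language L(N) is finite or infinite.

The useful states (reachable from q2 and able to reach an accepting state) are {q2, q4, q6}.
Restricted to these states the transition graph has no cycle, so every accepting path has bounded length and L is finite.

finite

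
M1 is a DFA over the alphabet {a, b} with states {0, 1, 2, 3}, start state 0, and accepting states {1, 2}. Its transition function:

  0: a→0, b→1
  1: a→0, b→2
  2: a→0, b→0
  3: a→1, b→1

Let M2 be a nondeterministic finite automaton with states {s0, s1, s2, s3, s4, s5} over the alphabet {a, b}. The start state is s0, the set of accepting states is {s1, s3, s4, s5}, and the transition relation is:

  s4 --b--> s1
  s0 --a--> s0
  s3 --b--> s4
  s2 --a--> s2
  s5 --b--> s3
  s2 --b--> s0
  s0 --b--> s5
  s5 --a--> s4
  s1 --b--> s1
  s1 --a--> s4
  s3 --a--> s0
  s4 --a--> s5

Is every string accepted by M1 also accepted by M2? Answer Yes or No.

Exploring the product automaton M1 × M2 from the start pair (0, s0), following both machines on each input symbol, reaches 10 state pairs: (0, s0), (1, s5), (0, s4), (2, s3), (0, s5), (1, s1), (1, s3), (2, s1), (2, s4), (0, s1).
M1 accepts in {1, 2} and M2 accepts in {s1, s3, s4, s5}. The reachable pairs whose M1-component is accepting are (1, s5), (2, s3), (1, s1), (1, s3), (2, s1), (2, s4); in each of them the M2-component is accepting too, so the product for L(M1) \ L(M2) (M1-component accepting, M2-component rejecting) has no reachable accepting pair and the difference is empty.
Hence every string in L(M1) is also in L(M2).

Yes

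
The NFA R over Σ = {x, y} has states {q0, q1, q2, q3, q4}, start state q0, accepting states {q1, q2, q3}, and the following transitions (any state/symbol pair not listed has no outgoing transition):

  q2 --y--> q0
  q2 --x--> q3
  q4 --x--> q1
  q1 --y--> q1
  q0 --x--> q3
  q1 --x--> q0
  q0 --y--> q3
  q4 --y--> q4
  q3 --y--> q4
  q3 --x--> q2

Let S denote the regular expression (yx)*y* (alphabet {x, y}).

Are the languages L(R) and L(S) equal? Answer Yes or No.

The string x is accepted by R but rejected by S.
So L(R) ≠ L(S).

No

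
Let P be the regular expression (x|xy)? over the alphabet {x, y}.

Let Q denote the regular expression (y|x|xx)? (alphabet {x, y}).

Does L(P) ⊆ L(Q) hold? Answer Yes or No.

No

The string xy is in L(P) but not in L(Q).
So L(P) ⊄ L(Q).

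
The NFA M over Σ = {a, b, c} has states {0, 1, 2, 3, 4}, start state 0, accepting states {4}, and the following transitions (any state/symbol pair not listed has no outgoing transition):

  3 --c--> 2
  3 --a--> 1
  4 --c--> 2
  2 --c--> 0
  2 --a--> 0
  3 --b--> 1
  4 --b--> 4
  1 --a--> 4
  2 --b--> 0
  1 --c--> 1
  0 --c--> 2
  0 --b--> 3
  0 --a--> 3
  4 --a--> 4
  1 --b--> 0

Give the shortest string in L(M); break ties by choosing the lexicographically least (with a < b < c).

A breadth-first search from 0 reaches an accepting state first via the path 0 → 3 → 1 → 4 on input aaa.
No string of length < 3 is accepted (BFS exhausts all shorter strings without reaching an accepting state), and aaa is the lexicographically least accepting string of length 3.

aaa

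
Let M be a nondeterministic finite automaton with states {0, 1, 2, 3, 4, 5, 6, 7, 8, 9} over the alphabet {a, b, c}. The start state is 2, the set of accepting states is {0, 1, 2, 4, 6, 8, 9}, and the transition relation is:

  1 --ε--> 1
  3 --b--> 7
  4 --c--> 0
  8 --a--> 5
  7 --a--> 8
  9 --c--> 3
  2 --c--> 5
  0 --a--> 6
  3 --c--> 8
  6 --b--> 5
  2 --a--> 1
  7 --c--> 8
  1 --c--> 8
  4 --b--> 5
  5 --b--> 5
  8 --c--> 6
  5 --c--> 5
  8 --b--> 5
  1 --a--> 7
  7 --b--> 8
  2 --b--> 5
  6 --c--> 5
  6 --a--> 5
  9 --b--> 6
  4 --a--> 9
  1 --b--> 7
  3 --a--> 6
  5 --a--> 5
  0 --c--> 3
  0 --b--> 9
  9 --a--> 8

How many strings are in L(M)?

16

The useful subgraph on states {1, 2, 6, 7, 8} is acyclic, so L(M) is finite; the longest accepting path visits 5 useful states, giving maximum string length 4.
Counting accepting paths from 2 by length: 1 of length 0, 1 of length 1, 1 of length 2, 7 of length 3, 6 of length 4. Total 16.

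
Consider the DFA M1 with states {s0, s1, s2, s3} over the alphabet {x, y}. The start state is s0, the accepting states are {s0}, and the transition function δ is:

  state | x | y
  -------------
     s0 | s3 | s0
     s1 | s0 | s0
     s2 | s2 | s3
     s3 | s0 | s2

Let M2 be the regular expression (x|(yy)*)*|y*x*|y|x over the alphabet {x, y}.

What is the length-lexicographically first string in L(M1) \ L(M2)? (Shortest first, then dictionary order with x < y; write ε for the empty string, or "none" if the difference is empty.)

xxy

The string xxy is accepted by M1 but not by M2.
No shorter string lies in the difference, and xxy is the lexicographically first length-3 string in L(M1) \ L(M2).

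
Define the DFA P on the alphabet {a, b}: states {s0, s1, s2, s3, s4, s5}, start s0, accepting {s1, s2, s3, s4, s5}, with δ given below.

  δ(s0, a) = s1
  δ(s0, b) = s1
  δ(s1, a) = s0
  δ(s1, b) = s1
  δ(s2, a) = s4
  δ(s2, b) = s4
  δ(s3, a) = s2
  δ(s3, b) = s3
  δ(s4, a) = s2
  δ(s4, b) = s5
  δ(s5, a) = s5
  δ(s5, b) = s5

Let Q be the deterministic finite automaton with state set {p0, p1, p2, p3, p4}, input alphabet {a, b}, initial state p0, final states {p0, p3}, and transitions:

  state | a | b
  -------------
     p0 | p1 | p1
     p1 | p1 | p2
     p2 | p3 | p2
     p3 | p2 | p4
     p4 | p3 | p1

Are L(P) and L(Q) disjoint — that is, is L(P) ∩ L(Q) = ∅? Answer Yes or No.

Yes

Exploring the product automaton P × Q from the start pair (s0, p0), following both machines on each input symbol, reaches 6 state pairs: (s0, p0), (s1, p1), (s0, p1), (s1, p2), (s0, p3), (s1, p4).
P accepts in {s1, s2, s3, s4, s5} and Q accepts in {p0, p3}; no reachable pair has both components accepting, so no string drives both machines to acceptance simultaneously and L(P) ∩ L(Q) = ∅.
So no string is accepted by both, and the intersection is empty.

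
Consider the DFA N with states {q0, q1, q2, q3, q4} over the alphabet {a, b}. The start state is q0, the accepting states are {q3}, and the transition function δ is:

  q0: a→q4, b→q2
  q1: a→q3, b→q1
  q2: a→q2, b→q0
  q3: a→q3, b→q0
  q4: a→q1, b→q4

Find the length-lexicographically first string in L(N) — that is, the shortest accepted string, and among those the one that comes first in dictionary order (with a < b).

aaa

A breadth-first search from q0 reaches an accepting state first via the path q0 → q4 → q1 → q3 on input aaa.
No string of length < 3 is accepted (BFS exhausts all shorter strings without reaching an accepting state), and aaa is the lexicographically least accepting string of length 3.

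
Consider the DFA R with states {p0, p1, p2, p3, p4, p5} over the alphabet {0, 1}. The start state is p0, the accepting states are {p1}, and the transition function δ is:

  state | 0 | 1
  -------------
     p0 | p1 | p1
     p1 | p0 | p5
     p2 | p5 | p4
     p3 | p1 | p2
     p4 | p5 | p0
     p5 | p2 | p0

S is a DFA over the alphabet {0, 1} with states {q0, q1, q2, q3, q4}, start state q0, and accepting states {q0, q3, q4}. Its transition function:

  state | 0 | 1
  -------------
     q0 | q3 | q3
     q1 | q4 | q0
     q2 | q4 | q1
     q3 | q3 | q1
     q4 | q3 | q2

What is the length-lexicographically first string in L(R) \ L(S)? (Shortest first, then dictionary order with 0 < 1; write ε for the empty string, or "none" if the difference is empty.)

The string 001 is accepted by R but not by S.
No shorter string lies in the difference, and 001 is the lexicographically first length-3 string in L(R) \ L(S).

001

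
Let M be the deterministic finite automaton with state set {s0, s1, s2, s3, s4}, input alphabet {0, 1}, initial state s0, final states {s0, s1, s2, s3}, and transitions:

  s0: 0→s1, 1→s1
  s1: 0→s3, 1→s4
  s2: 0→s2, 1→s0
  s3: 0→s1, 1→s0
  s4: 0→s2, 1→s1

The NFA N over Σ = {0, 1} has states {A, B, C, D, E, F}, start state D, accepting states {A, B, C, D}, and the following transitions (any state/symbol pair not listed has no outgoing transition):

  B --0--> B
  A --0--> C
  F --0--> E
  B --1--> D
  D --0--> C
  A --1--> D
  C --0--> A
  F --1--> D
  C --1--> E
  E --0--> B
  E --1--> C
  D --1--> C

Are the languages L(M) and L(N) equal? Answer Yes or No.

Yes

Exploring the product automaton M × N from the start pair (s0, D), following both machines on each input symbol, reaches 5 state pairs: (s0, D), (s1, C), (s3, A), (s4, E), (s2, B).
M accepts in {s0, s1, s2, s3} and N accepts in {A, B, C, D}. In every reachable pair the two components are either both accepting — (s0, D), (s1, C), (s3, A), (s2, B) — or both non-accepting, so no string is accepted by exactly one of the machines: L(M) \ L(N) and L(N) \ L(M) are both empty.
Hence every string is accepted by M iff it is accepted by N, and the two languages coincide.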